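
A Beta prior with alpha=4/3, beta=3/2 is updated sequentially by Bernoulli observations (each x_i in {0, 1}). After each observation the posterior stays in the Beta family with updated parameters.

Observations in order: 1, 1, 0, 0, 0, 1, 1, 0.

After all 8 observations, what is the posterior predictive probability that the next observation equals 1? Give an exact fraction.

obs 1: x=1 → posterior Beta(7/3, 3/2)
obs 2: x=1 → posterior Beta(10/3, 3/2)
obs 3: x=0 → posterior Beta(10/3, 5/2)
obs 4: x=0 → posterior Beta(10/3, 7/2)
obs 5: x=0 → posterior Beta(10/3, 9/2)
obs 6: x=1 → posterior Beta(13/3, 9/2)
obs 7: x=1 → posterior Beta(16/3, 9/2)
obs 8: x=0 → posterior Beta(16/3, 11/2)

32/65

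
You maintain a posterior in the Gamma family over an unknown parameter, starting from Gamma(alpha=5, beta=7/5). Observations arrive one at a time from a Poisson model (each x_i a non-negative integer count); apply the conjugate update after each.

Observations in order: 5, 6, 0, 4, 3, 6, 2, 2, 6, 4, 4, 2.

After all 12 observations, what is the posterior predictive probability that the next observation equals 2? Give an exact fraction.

obs 1: x=5 → posterior Gamma(10, 12/5)
obs 2: x=6 → posterior Gamma(16, 17/5)
obs 3: x=0 → posterior Gamma(16, 22/5)
obs 4: x=4 → posterior Gamma(20, 27/5)
obs 5: x=3 → posterior Gamma(23, 32/5)
obs 6: x=6 → posterior Gamma(29, 37/5)
obs 7: x=2 → posterior Gamma(31, 42/5)
obs 8: x=2 → posterior Gamma(33, 47/5)
obs 9: x=6 → posterior Gamma(39, 52/5)
obs 10: x=4 → posterior Gamma(43, 57/5)
obs 11: x=4 → posterior Gamma(47, 62/5)
obs 12: x=2 → posterior Gamma(49, 67/5)

9199017175129455577280193260880874526705875631168040280129887085057967874346472724030306251875/52961139168284244670251994503589660341057092599364252686042794784734825512167979918415970172928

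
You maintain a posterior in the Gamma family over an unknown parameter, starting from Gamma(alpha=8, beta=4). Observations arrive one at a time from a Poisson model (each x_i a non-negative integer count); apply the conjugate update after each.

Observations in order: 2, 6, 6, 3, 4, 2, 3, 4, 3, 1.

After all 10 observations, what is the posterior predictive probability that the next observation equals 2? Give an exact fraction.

412994239480867635374813502207059170948749664976896/1865924829158627049008600806700997054576873779296875

obs 1: x=2 → posterior Gamma(10, 5)
obs 2: x=6 → posterior Gamma(16, 6)
obs 3: x=6 → posterior Gamma(22, 7)
obs 4: x=3 → posterior Gamma(25, 8)
obs 5: x=4 → posterior Gamma(29, 9)
obs 6: x=2 → posterior Gamma(31, 10)
obs 7: x=3 → posterior Gamma(34, 11)
obs 8: x=4 → posterior Gamma(38, 12)
obs 9: x=3 → posterior Gamma(41, 13)
obs 10: x=1 → posterior Gamma(42, 14)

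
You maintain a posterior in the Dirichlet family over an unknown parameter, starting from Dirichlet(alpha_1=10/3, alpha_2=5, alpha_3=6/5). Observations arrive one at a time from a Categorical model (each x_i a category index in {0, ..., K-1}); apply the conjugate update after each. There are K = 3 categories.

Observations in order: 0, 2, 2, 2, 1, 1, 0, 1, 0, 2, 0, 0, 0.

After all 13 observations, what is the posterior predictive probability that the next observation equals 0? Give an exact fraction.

70/169

obs 1: x=0 → posterior Dirichlet(13/3, 5, 6/5)
obs 2: x=2 → posterior Dirichlet(13/3, 5, 11/5)
obs 3: x=2 → posterior Dirichlet(13/3, 5, 16/5)
obs 4: x=2 → posterior Dirichlet(13/3, 5, 21/5)
obs 5: x=1 → posterior Dirichlet(13/3, 6, 21/5)
obs 6: x=1 → posterior Dirichlet(13/3, 7, 21/5)
obs 7: x=0 → posterior Dirichlet(16/3, 7, 21/5)
obs 8: x=1 → posterior Dirichlet(16/3, 8, 21/5)
obs 9: x=0 → posterior Dirichlet(19/3, 8, 21/5)
obs 10: x=2 → posterior Dirichlet(19/3, 8, 26/5)
obs 11: x=0 → posterior Dirichlet(22/3, 8, 26/5)
obs 12: x=0 → posterior Dirichlet(25/3, 8, 26/5)
obs 13: x=0 → posterior Dirichlet(28/3, 8, 26/5)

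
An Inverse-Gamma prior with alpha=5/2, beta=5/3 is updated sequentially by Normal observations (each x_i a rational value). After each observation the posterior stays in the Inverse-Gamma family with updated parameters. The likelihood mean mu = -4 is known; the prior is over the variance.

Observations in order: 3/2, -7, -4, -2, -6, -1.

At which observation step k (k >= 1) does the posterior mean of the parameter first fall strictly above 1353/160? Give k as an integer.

obs 1: x=3/2 → posterior Inverse-Gamma(3, 403/24)
obs 2: x=-7 → posterior Inverse-Gamma(7/2, 511/24)
obs 3: x=-4 → posterior Inverse-Gamma(4, 511/24)
obs 4: x=-2 → posterior Inverse-Gamma(9/2, 559/24)
obs 5: x=-6 → posterior Inverse-Gamma(5, 607/24)
obs 6: x=-1 → posterior Inverse-Gamma(11/2, 715/24)

k = 2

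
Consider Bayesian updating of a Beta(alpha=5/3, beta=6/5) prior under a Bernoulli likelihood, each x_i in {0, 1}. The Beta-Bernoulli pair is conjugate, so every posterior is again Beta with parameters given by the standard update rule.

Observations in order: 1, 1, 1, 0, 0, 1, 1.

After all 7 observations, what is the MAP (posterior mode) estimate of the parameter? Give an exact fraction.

85/118

obs 1: x=1 → posterior Beta(8/3, 6/5)
obs 2: x=1 → posterior Beta(11/3, 6/5)
obs 3: x=1 → posterior Beta(14/3, 6/5)
obs 4: x=0 → posterior Beta(14/3, 11/5)
obs 5: x=0 → posterior Beta(14/3, 16/5)
obs 6: x=1 → posterior Beta(17/3, 16/5)
obs 7: x=1 → posterior Beta(20/3, 16/5)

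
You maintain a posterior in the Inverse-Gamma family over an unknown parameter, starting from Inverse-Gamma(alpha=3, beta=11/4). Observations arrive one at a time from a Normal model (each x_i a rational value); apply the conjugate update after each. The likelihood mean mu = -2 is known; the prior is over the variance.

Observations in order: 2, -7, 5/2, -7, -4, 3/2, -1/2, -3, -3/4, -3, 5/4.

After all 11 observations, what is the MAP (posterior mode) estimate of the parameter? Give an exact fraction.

995/152

obs 1: x=2 → posterior Inverse-Gamma(7/2, 43/4)
obs 2: x=-7 → posterior Inverse-Gamma(4, 93/4)
obs 3: x=5/2 → posterior Inverse-Gamma(9/2, 267/8)
obs 4: x=-7 → posterior Inverse-Gamma(5, 367/8)
obs 5: x=-4 → posterior Inverse-Gamma(11/2, 383/8)
obs 6: x=3/2 → posterior Inverse-Gamma(6, 54)
obs 7: x=-1/2 → posterior Inverse-Gamma(13/2, 441/8)
obs 8: x=-3 → posterior Inverse-Gamma(7, 445/8)
obs 9: x=-3/4 → posterior Inverse-Gamma(15/2, 1805/32)
obs 10: x=-3 → posterior Inverse-Gamma(8, 1821/32)
obs 11: x=5/4 → posterior Inverse-Gamma(17/2, 995/16)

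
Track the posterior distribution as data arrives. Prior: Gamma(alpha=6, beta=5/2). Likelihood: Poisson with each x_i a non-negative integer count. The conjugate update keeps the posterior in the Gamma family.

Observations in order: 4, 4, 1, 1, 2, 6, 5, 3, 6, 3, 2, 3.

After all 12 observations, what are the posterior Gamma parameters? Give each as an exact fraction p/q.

alpha=46, beta=29/2

obs 1: x=4 → posterior Gamma(10, 7/2)
obs 2: x=4 → posterior Gamma(14, 9/2)
obs 3: x=1 → posterior Gamma(15, 11/2)
obs 4: x=1 → posterior Gamma(16, 13/2)
obs 5: x=2 → posterior Gamma(18, 15/2)
obs 6: x=6 → posterior Gamma(24, 17/2)
obs 7: x=5 → posterior Gamma(29, 19/2)
obs 8: x=3 → posterior Gamma(32, 21/2)
obs 9: x=6 → posterior Gamma(38, 23/2)
obs 10: x=3 → posterior Gamma(41, 25/2)
obs 11: x=2 → posterior Gamma(43, 27/2)
obs 12: x=3 → posterior Gamma(46, 29/2)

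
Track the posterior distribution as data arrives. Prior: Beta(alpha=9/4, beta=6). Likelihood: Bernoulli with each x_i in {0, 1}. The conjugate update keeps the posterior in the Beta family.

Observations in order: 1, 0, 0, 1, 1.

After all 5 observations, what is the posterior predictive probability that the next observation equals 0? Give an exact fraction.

obs 1: x=1 → posterior Beta(13/4, 6)
obs 2: x=0 → posterior Beta(13/4, 7)
obs 3: x=0 → posterior Beta(13/4, 8)
obs 4: x=1 → posterior Beta(17/4, 8)
obs 5: x=1 → posterior Beta(21/4, 8)

32/53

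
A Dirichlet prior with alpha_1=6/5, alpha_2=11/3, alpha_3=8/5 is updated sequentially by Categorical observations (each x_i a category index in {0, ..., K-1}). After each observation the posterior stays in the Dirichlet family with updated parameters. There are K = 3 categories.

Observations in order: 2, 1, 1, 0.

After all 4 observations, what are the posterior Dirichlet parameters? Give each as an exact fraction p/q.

obs 1: x=2 → posterior Dirichlet(6/5, 11/3, 13/5)
obs 2: x=1 → posterior Dirichlet(6/5, 14/3, 13/5)
obs 3: x=1 → posterior Dirichlet(6/5, 17/3, 13/5)
obs 4: x=0 → posterior Dirichlet(11/5, 17/3, 13/5)

alpha_1=11/5, alpha_2=17/3, alpha_3=13/5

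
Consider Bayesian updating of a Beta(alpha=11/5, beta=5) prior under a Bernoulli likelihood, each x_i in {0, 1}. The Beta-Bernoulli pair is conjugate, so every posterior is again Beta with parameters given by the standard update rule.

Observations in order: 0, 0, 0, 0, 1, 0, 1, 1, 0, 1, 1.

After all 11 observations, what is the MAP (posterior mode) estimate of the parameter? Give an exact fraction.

obs 1: x=0 → posterior Beta(11/5, 6)
obs 2: x=0 → posterior Beta(11/5, 7)
obs 3: x=0 → posterior Beta(11/5, 8)
obs 4: x=0 → posterior Beta(11/5, 9)
obs 5: x=1 → posterior Beta(16/5, 9)
obs 6: x=0 → posterior Beta(16/5, 10)
obs 7: x=1 → posterior Beta(21/5, 10)
obs 8: x=1 → posterior Beta(26/5, 10)
obs 9: x=0 → posterior Beta(26/5, 11)
obs 10: x=1 → posterior Beta(31/5, 11)
obs 11: x=1 → posterior Beta(36/5, 11)

31/81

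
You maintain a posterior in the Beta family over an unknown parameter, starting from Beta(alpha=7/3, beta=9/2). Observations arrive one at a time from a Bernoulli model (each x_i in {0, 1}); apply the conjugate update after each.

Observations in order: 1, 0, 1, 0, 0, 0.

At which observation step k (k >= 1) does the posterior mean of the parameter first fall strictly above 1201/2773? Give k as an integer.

k = 3

obs 1: x=1 → posterior Beta(10/3, 9/2)
obs 2: x=0 → posterior Beta(10/3, 11/2)
obs 3: x=1 → posterior Beta(13/3, 11/2)
obs 4: x=0 → posterior Beta(13/3, 13/2)
obs 5: x=0 → posterior Beta(13/3, 15/2)
obs 6: x=0 → posterior Beta(13/3, 17/2)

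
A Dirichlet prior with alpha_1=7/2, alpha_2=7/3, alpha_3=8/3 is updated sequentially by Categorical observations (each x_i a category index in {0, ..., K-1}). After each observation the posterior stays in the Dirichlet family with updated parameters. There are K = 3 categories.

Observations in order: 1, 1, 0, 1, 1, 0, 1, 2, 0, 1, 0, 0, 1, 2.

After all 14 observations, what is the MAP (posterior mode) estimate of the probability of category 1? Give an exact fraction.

50/117

obs 1: x=1 → posterior Dirichlet(7/2, 10/3, 8/3)
obs 2: x=1 → posterior Dirichlet(7/2, 13/3, 8/3)
obs 3: x=0 → posterior Dirichlet(9/2, 13/3, 8/3)
obs 4: x=1 → posterior Dirichlet(9/2, 16/3, 8/3)
obs 5: x=1 → posterior Dirichlet(9/2, 19/3, 8/3)
obs 6: x=0 → posterior Dirichlet(11/2, 19/3, 8/3)
obs 7: x=1 → posterior Dirichlet(11/2, 22/3, 8/3)
obs 8: x=2 → posterior Dirichlet(11/2, 22/3, 11/3)
obs 9: x=0 → posterior Dirichlet(13/2, 22/3, 11/3)
obs 10: x=1 → posterior Dirichlet(13/2, 25/3, 11/3)
obs 11: x=0 → posterior Dirichlet(15/2, 25/3, 11/3)
obs 12: x=0 → posterior Dirichlet(17/2, 25/3, 11/3)
obs 13: x=1 → posterior Dirichlet(17/2, 28/3, 11/3)
obs 14: x=2 → posterior Dirichlet(17/2, 28/3, 14/3)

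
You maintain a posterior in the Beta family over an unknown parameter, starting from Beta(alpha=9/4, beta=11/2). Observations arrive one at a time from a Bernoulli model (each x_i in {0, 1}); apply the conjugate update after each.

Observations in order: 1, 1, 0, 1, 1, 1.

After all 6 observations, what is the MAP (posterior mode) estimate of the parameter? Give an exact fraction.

25/47

obs 1: x=1 → posterior Beta(13/4, 11/2)
obs 2: x=1 → posterior Beta(17/4, 11/2)
obs 3: x=0 → posterior Beta(17/4, 13/2)
obs 4: x=1 → posterior Beta(21/4, 13/2)
obs 5: x=1 → posterior Beta(25/4, 13/2)
obs 6: x=1 → posterior Beta(29/4, 13/2)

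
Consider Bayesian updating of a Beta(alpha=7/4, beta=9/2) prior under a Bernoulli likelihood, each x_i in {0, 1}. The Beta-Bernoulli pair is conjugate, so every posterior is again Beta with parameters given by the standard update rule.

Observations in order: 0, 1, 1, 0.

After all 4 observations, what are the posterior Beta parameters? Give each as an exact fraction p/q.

obs 1: x=0 → posterior Beta(7/4, 11/2)
obs 2: x=1 → posterior Beta(11/4, 11/2)
obs 3: x=1 → posterior Beta(15/4, 11/2)
obs 4: x=0 → posterior Beta(15/4, 13/2)

alpha=15/4, beta=13/2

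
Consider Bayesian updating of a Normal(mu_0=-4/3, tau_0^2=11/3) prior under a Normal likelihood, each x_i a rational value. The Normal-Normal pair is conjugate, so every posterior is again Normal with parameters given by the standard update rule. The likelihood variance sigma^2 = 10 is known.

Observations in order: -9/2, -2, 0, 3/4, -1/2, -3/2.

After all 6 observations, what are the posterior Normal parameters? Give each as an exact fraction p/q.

obs 1: x=-9/2 → posterior Normal(-179/82, 110/41)
obs 2: x=-2 → posterior Normal(-223/104, 55/26)
obs 3: x=0 → posterior Normal(-223/126, 110/63)
obs 4: x=3/4 → posterior Normal(-413/296, 55/37)
obs 5: x=-1/2 → posterior Normal(-87/68, 22/17)
obs 6: x=-3/2 → posterior Normal(-167/128, 55/48)

mu_0=-167/128, tau_0^2=55/48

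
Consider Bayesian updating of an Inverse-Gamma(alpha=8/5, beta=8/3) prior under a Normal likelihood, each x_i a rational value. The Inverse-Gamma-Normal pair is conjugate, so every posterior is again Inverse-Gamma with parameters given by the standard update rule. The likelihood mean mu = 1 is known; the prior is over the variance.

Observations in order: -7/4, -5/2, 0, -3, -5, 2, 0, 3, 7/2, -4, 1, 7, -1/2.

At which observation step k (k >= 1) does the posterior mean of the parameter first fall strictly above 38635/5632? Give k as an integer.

obs 1: x=-7/4 → posterior Inverse-Gamma(21/10, 619/96)
obs 2: x=-5/2 → posterior Inverse-Gamma(13/5, 1207/96)
obs 3: x=0 → posterior Inverse-Gamma(31/10, 1255/96)
obs 4: x=-3 → posterior Inverse-Gamma(18/5, 2023/96)
obs 5: x=-5 → posterior Inverse-Gamma(41/10, 3751/96)
obs 6: x=2 → posterior Inverse-Gamma(23/5, 3799/96)
obs 7: x=0 → posterior Inverse-Gamma(51/10, 3847/96)
obs 8: x=3 → posterior Inverse-Gamma(28/5, 4039/96)
obs 9: x=7/2 → posterior Inverse-Gamma(61/10, 4339/96)
obs 10: x=-4 → posterior Inverse-Gamma(33/5, 5539/96)
obs 11: x=1 → posterior Inverse-Gamma(71/10, 5539/96)
obs 12: x=7 → posterior Inverse-Gamma(38/5, 7267/96)
obs 13: x=-1/2 → posterior Inverse-Gamma(81/10, 7375/96)

k = 2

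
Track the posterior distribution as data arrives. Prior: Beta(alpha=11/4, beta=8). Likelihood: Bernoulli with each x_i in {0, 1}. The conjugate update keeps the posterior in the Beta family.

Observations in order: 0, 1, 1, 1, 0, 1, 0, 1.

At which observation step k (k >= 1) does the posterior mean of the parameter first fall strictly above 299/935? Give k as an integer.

k = 3

obs 1: x=0 → posterior Beta(11/4, 9)
obs 2: x=1 → posterior Beta(15/4, 9)
obs 3: x=1 → posterior Beta(19/4, 9)
obs 4: x=1 → posterior Beta(23/4, 9)
obs 5: x=0 → posterior Beta(23/4, 10)
obs 6: x=1 → posterior Beta(27/4, 10)
obs 7: x=0 → posterior Beta(27/4, 11)
obs 8: x=1 → posterior Beta(31/4, 11)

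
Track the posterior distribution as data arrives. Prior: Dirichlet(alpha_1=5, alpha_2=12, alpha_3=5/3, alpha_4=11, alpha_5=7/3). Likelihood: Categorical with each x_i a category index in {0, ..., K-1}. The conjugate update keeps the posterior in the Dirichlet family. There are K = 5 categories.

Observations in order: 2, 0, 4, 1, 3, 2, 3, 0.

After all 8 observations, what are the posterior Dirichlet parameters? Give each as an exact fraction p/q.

alpha_1=7, alpha_2=13, alpha_3=11/3, alpha_4=13, alpha_5=10/3

obs 1: x=2 → posterior Dirichlet(5, 12, 8/3, 11, 7/3)
obs 2: x=0 → posterior Dirichlet(6, 12, 8/3, 11, 7/3)
obs 3: x=4 → posterior Dirichlet(6, 12, 8/3, 11, 10/3)
obs 4: x=1 → posterior Dirichlet(6, 13, 8/3, 11, 10/3)
obs 5: x=3 → posterior Dirichlet(6, 13, 8/3, 12, 10/3)
obs 6: x=2 → posterior Dirichlet(6, 13, 11/3, 12, 10/3)
obs 7: x=3 → posterior Dirichlet(6, 13, 11/3, 13, 10/3)
obs 8: x=0 → posterior Dirichlet(7, 13, 11/3, 13, 10/3)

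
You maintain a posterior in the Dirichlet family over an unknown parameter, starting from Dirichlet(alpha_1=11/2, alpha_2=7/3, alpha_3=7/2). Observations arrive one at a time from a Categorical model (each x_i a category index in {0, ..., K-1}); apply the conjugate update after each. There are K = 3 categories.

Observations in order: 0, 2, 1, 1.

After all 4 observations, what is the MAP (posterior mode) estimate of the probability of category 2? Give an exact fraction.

obs 1: x=0 → posterior Dirichlet(13/2, 7/3, 7/2)
obs 2: x=2 → posterior Dirichlet(13/2, 7/3, 9/2)
obs 3: x=1 → posterior Dirichlet(13/2, 10/3, 9/2)
obs 4: x=1 → posterior Dirichlet(13/2, 13/3, 9/2)

21/74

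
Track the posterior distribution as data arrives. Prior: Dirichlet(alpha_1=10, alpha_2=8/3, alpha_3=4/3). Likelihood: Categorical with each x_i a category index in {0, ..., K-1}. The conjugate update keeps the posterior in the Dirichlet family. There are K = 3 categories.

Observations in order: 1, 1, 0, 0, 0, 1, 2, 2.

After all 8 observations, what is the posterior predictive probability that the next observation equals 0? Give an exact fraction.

13/22

obs 1: x=1 → posterior Dirichlet(10, 11/3, 4/3)
obs 2: x=1 → posterior Dirichlet(10, 14/3, 4/3)
obs 3: x=0 → posterior Dirichlet(11, 14/3, 4/3)
obs 4: x=0 → posterior Dirichlet(12, 14/3, 4/3)
obs 5: x=0 → posterior Dirichlet(13, 14/3, 4/3)
obs 6: x=1 → posterior Dirichlet(13, 17/3, 4/3)
obs 7: x=2 → posterior Dirichlet(13, 17/3, 7/3)
obs 8: x=2 → posterior Dirichlet(13, 17/3, 10/3)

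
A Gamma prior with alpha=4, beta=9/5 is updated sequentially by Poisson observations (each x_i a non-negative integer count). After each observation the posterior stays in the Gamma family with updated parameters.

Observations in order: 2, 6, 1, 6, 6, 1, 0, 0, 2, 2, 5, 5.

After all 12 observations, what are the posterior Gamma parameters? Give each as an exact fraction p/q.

obs 1: x=2 → posterior Gamma(6, 14/5)
obs 2: x=6 → posterior Gamma(12, 19/5)
obs 3: x=1 → posterior Gamma(13, 24/5)
obs 4: x=6 → posterior Gamma(19, 29/5)
obs 5: x=6 → posterior Gamma(25, 34/5)
obs 6: x=1 → posterior Gamma(26, 39/5)
obs 7: x=0 → posterior Gamma(26, 44/5)
obs 8: x=0 → posterior Gamma(26, 49/5)
obs 9: x=2 → posterior Gamma(28, 54/5)
obs 10: x=2 → posterior Gamma(30, 59/5)
obs 11: x=5 → posterior Gamma(35, 64/5)
obs 12: x=5 → posterior Gamma(40, 69/5)

alpha=40, beta=69/5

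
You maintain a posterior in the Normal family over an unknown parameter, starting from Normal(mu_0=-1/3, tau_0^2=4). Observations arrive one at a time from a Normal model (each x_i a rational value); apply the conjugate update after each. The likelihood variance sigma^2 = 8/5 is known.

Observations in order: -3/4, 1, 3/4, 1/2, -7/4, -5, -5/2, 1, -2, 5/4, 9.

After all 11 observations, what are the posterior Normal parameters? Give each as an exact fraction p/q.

obs 1: x=-3/4 → posterior Normal(-53/84, 8/7)
obs 2: x=1 → posterior Normal(7/144, 2/3)
obs 3: x=3/4 → posterior Normal(13/51, 8/17)
obs 4: x=1/2 → posterior Normal(41/132, 4/11)
obs 5: x=-7/4 → posterior Normal(-23/324, 8/27)
obs 6: x=-5 → posterior Normal(-323/384, 1/4)
obs 7: x=-5/2 → posterior Normal(-473/444, 8/37)
obs 8: x=1 → posterior Normal(-59/72, 4/21)
obs 9: x=-2 → posterior Normal(-533/564, 8/47)
obs 10: x=5/4 → posterior Normal(-229/312, 2/13)
obs 11: x=9 → posterior Normal(41/342, 8/57)

mu_0=41/342, tau_0^2=8/57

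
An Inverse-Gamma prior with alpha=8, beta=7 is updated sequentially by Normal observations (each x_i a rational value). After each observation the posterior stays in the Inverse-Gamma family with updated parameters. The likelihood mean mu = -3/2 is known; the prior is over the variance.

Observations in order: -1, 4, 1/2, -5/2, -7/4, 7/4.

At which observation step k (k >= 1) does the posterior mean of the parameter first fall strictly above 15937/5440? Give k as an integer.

obs 1: x=-1 → posterior Inverse-Gamma(17/2, 57/8)
obs 2: x=4 → posterior Inverse-Gamma(9, 89/4)
obs 3: x=1/2 → posterior Inverse-Gamma(19/2, 97/4)
obs 4: x=-5/2 → posterior Inverse-Gamma(10, 99/4)
obs 5: x=-7/4 → posterior Inverse-Gamma(21/2, 793/32)
obs 6: x=7/4 → posterior Inverse-Gamma(11, 481/16)

k = 6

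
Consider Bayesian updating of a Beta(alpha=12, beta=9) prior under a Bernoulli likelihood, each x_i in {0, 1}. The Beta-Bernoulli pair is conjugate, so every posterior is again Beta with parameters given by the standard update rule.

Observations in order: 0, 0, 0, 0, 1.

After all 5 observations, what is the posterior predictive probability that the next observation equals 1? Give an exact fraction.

1/2

obs 1: x=0 → posterior Beta(12, 10)
obs 2: x=0 → posterior Beta(12, 11)
obs 3: x=0 → posterior Beta(12, 12)
obs 4: x=0 → posterior Beta(12, 13)
obs 5: x=1 → posterior Beta(13, 13)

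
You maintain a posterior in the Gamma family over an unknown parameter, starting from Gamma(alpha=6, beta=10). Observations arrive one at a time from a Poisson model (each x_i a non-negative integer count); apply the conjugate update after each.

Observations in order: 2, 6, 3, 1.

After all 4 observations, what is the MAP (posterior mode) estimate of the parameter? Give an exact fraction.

obs 1: x=2 → posterior Gamma(8, 11)
obs 2: x=6 → posterior Gamma(14, 12)
obs 3: x=3 → posterior Gamma(17, 13)
obs 4: x=1 → posterior Gamma(18, 14)

17/14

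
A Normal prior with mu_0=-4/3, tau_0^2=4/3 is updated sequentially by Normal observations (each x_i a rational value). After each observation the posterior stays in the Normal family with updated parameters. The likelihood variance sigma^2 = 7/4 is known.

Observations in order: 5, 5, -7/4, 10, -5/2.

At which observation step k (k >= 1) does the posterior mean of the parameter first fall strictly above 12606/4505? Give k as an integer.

k = 4

obs 1: x=5 → posterior Normal(52/37, 28/37)
obs 2: x=5 → posterior Normal(132/53, 28/53)
obs 3: x=-7/4 → posterior Normal(104/69, 28/69)
obs 4: x=10 → posterior Normal(264/85, 28/85)
obs 5: x=-5/2 → posterior Normal(224/101, 28/101)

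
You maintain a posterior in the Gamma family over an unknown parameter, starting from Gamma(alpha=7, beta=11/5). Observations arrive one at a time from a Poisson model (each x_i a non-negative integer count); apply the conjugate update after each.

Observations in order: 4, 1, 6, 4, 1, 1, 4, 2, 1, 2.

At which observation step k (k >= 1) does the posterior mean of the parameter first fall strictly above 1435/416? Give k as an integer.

k = 3

obs 1: x=4 → posterior Gamma(11, 16/5)
obs 2: x=1 → posterior Gamma(12, 21/5)
obs 3: x=6 → posterior Gamma(18, 26/5)
obs 4: x=4 → posterior Gamma(22, 31/5)
obs 5: x=1 → posterior Gamma(23, 36/5)
obs 6: x=1 → posterior Gamma(24, 41/5)
obs 7: x=4 → posterior Gamma(28, 46/5)
obs 8: x=2 → posterior Gamma(30, 51/5)
obs 9: x=1 → posterior Gamma(31, 56/5)
obs 10: x=2 → posterior Gamma(33, 61/5)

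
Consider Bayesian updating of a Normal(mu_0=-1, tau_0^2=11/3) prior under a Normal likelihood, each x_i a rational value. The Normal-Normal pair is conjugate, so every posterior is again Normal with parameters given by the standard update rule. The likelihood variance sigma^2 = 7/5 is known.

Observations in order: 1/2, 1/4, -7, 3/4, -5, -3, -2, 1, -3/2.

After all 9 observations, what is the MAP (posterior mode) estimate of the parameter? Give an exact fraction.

-901/516

obs 1: x=1/2 → posterior Normal(13/152, 77/76)
obs 2: x=1/4 → posterior Normal(81/524, 77/131)
obs 3: x=-7 → posterior Normal(-1459/744, 77/186)
obs 4: x=3/4 → posterior Normal(-647/482, 77/241)
obs 5: x=-5 → posterior Normal(-1197/592, 77/296)
obs 6: x=-3 → posterior Normal(-509/234, 77/351)
obs 7: x=-2 → posterior Normal(-1747/812, 11/58)
obs 8: x=1 → posterior Normal(-1637/922, 77/461)
obs 9: x=-3/2 → posterior Normal(-901/516, 77/516)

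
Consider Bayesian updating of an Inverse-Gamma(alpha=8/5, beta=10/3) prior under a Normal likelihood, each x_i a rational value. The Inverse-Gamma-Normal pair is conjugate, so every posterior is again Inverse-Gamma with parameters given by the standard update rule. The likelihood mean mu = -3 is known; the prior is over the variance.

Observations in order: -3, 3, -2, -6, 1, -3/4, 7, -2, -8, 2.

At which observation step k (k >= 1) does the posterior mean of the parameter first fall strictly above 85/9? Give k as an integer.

obs 1: x=-3 → posterior Inverse-Gamma(21/10, 10/3)
obs 2: x=3 → posterior Inverse-Gamma(13/5, 64/3)
obs 3: x=-2 → posterior Inverse-Gamma(31/10, 131/6)
obs 4: x=-6 → posterior Inverse-Gamma(18/5, 79/3)
obs 5: x=1 → posterior Inverse-Gamma(41/10, 103/3)
obs 6: x=-3/4 → posterior Inverse-Gamma(23/5, 3539/96)
obs 7: x=7 → posterior Inverse-Gamma(51/10, 8339/96)
obs 8: x=-2 → posterior Inverse-Gamma(28/5, 8387/96)
obs 9: x=-8 → posterior Inverse-Gamma(61/10, 9587/96)
obs 10: x=2 → posterior Inverse-Gamma(33/5, 10787/96)

k = 2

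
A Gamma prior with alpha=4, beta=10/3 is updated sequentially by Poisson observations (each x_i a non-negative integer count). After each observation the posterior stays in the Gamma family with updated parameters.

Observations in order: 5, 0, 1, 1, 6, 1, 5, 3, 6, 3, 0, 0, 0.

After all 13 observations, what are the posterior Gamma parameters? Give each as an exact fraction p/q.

obs 1: x=5 → posterior Gamma(9, 13/3)
obs 2: x=0 → posterior Gamma(9, 16/3)
obs 3: x=1 → posterior Gamma(10, 19/3)
obs 4: x=1 → posterior Gamma(11, 22/3)
obs 5: x=6 → posterior Gamma(17, 25/3)
obs 6: x=1 → posterior Gamma(18, 28/3)
obs 7: x=5 → posterior Gamma(23, 31/3)
obs 8: x=3 → posterior Gamma(26, 34/3)
obs 9: x=6 → posterior Gamma(32, 37/3)
obs 10: x=3 → posterior Gamma(35, 40/3)
obs 11: x=0 → posterior Gamma(35, 43/3)
obs 12: x=0 → posterior Gamma(35, 46/3)
obs 13: x=0 → posterior Gamma(35, 49/3)

alpha=35, beta=49/3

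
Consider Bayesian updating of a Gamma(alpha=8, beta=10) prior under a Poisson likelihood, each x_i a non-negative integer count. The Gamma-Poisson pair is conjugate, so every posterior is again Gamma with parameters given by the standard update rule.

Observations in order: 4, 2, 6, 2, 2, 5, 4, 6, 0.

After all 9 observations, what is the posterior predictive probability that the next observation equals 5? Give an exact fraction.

35793601321501094745553375980080421346522031481012156321/879609302220800000000000000000000000000000000000000000000

obs 1: x=4 → posterior Gamma(12, 11)
obs 2: x=2 → posterior Gamma(14, 12)
obs 3: x=6 → posterior Gamma(20, 13)
obs 4: x=2 → posterior Gamma(22, 14)
obs 5: x=2 → posterior Gamma(24, 15)
obs 6: x=5 → posterior Gamma(29, 16)
obs 7: x=4 → posterior Gamma(33, 17)
obs 8: x=6 → posterior Gamma(39, 18)
obs 9: x=0 → posterior Gamma(39, 19)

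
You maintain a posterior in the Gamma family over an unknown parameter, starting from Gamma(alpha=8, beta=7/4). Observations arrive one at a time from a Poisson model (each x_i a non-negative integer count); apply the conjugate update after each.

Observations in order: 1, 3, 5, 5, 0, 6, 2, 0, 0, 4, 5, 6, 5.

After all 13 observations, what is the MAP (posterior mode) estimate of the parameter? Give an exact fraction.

196/59

obs 1: x=1 → posterior Gamma(9, 11/4)
obs 2: x=3 → posterior Gamma(12, 15/4)
obs 3: x=5 → posterior Gamma(17, 19/4)
obs 4: x=5 → posterior Gamma(22, 23/4)
obs 5: x=0 → posterior Gamma(22, 27/4)
obs 6: x=6 → posterior Gamma(28, 31/4)
obs 7: x=2 → posterior Gamma(30, 35/4)
obs 8: x=0 → posterior Gamma(30, 39/4)
obs 9: x=0 → posterior Gamma(30, 43/4)
obs 10: x=4 → posterior Gamma(34, 47/4)
obs 11: x=5 → posterior Gamma(39, 51/4)
obs 12: x=6 → posterior Gamma(45, 55/4)
obs 13: x=5 → posterior Gamma(50, 59/4)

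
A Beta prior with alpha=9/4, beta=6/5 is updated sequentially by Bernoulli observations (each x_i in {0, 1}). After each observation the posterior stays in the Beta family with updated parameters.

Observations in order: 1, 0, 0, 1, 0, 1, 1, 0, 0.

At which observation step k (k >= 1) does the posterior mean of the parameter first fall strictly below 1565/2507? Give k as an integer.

k = 2

obs 1: x=1 → posterior Beta(13/4, 6/5)
obs 2: x=0 → posterior Beta(13/4, 11/5)
obs 3: x=0 → posterior Beta(13/4, 16/5)
obs 4: x=1 → posterior Beta(17/4, 16/5)
obs 5: x=0 → posterior Beta(17/4, 21/5)
obs 6: x=1 → posterior Beta(21/4, 21/5)
obs 7: x=1 → posterior Beta(25/4, 21/5)
obs 8: x=0 → posterior Beta(25/4, 26/5)
obs 9: x=0 → posterior Beta(25/4, 31/5)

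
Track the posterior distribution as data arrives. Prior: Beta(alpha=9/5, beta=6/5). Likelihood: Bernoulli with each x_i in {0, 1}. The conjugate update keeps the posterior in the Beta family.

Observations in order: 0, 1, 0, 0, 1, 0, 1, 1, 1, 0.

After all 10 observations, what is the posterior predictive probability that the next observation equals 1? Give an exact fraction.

obs 1: x=0 → posterior Beta(9/5, 11/5)
obs 2: x=1 → posterior Beta(14/5, 11/5)
obs 3: x=0 → posterior Beta(14/5, 16/5)
obs 4: x=0 → posterior Beta(14/5, 21/5)
obs 5: x=1 → posterior Beta(19/5, 21/5)
obs 6: x=0 → posterior Beta(19/5, 26/5)
obs 7: x=1 → posterior Beta(24/5, 26/5)
obs 8: x=1 → posterior Beta(29/5, 26/5)
obs 9: x=1 → posterior Beta(34/5, 26/5)
obs 10: x=0 → posterior Beta(34/5, 31/5)

34/65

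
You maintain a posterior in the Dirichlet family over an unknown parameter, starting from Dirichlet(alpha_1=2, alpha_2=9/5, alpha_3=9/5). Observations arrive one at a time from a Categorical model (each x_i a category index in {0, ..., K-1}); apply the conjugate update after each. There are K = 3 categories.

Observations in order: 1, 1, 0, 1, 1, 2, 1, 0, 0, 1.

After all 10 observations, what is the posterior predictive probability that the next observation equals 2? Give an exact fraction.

obs 1: x=1 → posterior Dirichlet(2, 14/5, 9/5)
obs 2: x=1 → posterior Dirichlet(2, 19/5, 9/5)
obs 3: x=0 → posterior Dirichlet(3, 19/5, 9/5)
obs 4: x=1 → posterior Dirichlet(3, 24/5, 9/5)
obs 5: x=1 → posterior Dirichlet(3, 29/5, 9/5)
obs 6: x=2 → posterior Dirichlet(3, 29/5, 14/5)
obs 7: x=1 → posterior Dirichlet(3, 34/5, 14/5)
obs 8: x=0 → posterior Dirichlet(4, 34/5, 14/5)
obs 9: x=0 → posterior Dirichlet(5, 34/5, 14/5)
obs 10: x=1 → posterior Dirichlet(5, 39/5, 14/5)

7/39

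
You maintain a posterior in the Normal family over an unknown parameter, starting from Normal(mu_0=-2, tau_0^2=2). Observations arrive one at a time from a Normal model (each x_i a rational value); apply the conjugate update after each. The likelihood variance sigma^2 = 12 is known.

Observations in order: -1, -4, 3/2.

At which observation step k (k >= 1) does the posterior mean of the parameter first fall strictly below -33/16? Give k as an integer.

k = 2

obs 1: x=-1 → posterior Normal(-13/7, 12/7)
obs 2: x=-4 → posterior Normal(-17/8, 3/2)
obs 3: x=3/2 → posterior Normal(-31/18, 4/3)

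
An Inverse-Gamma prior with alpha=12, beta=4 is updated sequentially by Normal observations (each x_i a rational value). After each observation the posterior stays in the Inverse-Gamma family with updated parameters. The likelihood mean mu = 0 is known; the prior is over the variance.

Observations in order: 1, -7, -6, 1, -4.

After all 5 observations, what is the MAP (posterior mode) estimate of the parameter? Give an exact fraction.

obs 1: x=1 → posterior Inverse-Gamma(25/2, 9/2)
obs 2: x=-7 → posterior Inverse-Gamma(13, 29)
obs 3: x=-6 → posterior Inverse-Gamma(27/2, 47)
obs 4: x=1 → posterior Inverse-Gamma(14, 95/2)
obs 5: x=-4 → posterior Inverse-Gamma(29/2, 111/2)

111/31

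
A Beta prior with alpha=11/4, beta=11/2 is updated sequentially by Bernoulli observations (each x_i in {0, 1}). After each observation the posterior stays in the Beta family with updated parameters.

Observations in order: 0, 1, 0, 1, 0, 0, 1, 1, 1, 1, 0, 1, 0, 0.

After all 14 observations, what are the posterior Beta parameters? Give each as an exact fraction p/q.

obs 1: x=0 → posterior Beta(11/4, 13/2)
obs 2: x=1 → posterior Beta(15/4, 13/2)
obs 3: x=0 → posterior Beta(15/4, 15/2)
obs 4: x=1 → posterior Beta(19/4, 15/2)
obs 5: x=0 → posterior Beta(19/4, 17/2)
obs 6: x=0 → posterior Beta(19/4, 19/2)
obs 7: x=1 → posterior Beta(23/4, 19/2)
obs 8: x=1 → posterior Beta(27/4, 19/2)
obs 9: x=1 → posterior Beta(31/4, 19/2)
obs 10: x=1 → posterior Beta(35/4, 19/2)
obs 11: x=0 → posterior Beta(35/4, 21/2)
obs 12: x=1 → posterior Beta(39/4, 21/2)
obs 13: x=0 → posterior Beta(39/4, 23/2)
obs 14: x=0 → posterior Beta(39/4, 25/2)

alpha=39/4, beta=25/2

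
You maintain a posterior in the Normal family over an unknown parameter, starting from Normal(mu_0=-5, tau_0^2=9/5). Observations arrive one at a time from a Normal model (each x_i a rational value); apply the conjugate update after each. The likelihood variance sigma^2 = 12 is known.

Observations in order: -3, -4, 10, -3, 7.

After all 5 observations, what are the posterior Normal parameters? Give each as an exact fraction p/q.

mu_0=-79/35, tau_0^2=36/35

obs 1: x=-3 → posterior Normal(-109/23, 36/23)
obs 2: x=-4 → posterior Normal(-121/26, 18/13)
obs 3: x=10 → posterior Normal(-91/29, 36/29)
obs 4: x=-3 → posterior Normal(-25/8, 9/8)
obs 5: x=7 → posterior Normal(-79/35, 36/35)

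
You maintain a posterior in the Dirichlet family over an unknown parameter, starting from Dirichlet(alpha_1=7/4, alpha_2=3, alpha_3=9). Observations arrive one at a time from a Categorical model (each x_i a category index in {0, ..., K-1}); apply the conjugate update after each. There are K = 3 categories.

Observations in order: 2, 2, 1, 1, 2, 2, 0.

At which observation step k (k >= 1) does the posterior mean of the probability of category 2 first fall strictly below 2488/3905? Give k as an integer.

k = 4

obs 1: x=2 → posterior Dirichlet(7/4, 3, 10)
obs 2: x=2 → posterior Dirichlet(7/4, 3, 11)
obs 3: x=1 → posterior Dirichlet(7/4, 4, 11)
obs 4: x=1 → posterior Dirichlet(7/4, 5, 11)
obs 5: x=2 → posterior Dirichlet(7/4, 5, 12)
obs 6: x=2 → posterior Dirichlet(7/4, 5, 13)
obs 7: x=0 → posterior Dirichlet(11/4, 5, 13)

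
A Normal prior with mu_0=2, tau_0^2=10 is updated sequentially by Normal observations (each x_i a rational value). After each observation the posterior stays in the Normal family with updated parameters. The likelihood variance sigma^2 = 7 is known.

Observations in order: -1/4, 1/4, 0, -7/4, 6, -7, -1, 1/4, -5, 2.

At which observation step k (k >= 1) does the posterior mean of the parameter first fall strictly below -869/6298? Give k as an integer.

obs 1: x=-1/4 → posterior Normal(23/34, 70/17)
obs 2: x=1/4 → posterior Normal(14/27, 70/27)
obs 3: x=0 → posterior Normal(14/37, 70/37)
obs 4: x=-7/4 → posterior Normal(-7/94, 70/47)
obs 5: x=6 → posterior Normal(113/114, 70/57)
obs 6: x=-7 → posterior Normal(-27/134, 70/67)
obs 7: x=-1 → posterior Normal(-47/154, 10/11)
obs 8: x=1/4 → posterior Normal(-7/29, 70/87)
obs 9: x=-5 → posterior Normal(-71/97, 70/97)
obs 10: x=2 → posterior Normal(-51/107, 70/107)

k = 6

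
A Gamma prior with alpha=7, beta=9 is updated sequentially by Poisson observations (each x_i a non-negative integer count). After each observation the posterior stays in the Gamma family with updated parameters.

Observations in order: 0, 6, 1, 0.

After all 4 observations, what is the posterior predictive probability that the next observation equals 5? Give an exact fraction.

602418587011991217/106719713552659185664

obs 1: x=0 → posterior Gamma(7, 10)
obs 2: x=6 → posterior Gamma(13, 11)
obs 3: x=1 → posterior Gamma(14, 12)
obs 4: x=0 → posterior Gamma(14, 13)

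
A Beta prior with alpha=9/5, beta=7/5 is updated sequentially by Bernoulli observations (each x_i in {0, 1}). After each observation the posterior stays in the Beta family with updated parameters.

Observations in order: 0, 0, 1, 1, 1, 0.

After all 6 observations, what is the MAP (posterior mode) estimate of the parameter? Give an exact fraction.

19/36

obs 1: x=0 → posterior Beta(9/5, 12/5)
obs 2: x=0 → posterior Beta(9/5, 17/5)
obs 3: x=1 → posterior Beta(14/5, 17/5)
obs 4: x=1 → posterior Beta(19/5, 17/5)
obs 5: x=1 → posterior Beta(24/5, 17/5)
obs 6: x=0 → posterior Beta(24/5, 22/5)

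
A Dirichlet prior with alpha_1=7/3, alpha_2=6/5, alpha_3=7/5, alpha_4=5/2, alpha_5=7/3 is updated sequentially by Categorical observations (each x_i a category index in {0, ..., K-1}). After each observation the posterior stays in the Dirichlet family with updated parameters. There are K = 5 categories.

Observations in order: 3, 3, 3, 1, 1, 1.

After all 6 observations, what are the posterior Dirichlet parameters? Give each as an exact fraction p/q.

alpha_1=7/3, alpha_2=21/5, alpha_3=7/5, alpha_4=11/2, alpha_5=7/3

obs 1: x=3 → posterior Dirichlet(7/3, 6/5, 7/5, 7/2, 7/3)
obs 2: x=3 → posterior Dirichlet(7/3, 6/5, 7/5, 9/2, 7/3)
obs 3: x=3 → posterior Dirichlet(7/3, 6/5, 7/5, 11/2, 7/3)
obs 4: x=1 → posterior Dirichlet(7/3, 11/5, 7/5, 11/2, 7/3)
obs 5: x=1 → posterior Dirichlet(7/3, 16/5, 7/5, 11/2, 7/3)
obs 6: x=1 → posterior Dirichlet(7/3, 21/5, 7/5, 11/2, 7/3)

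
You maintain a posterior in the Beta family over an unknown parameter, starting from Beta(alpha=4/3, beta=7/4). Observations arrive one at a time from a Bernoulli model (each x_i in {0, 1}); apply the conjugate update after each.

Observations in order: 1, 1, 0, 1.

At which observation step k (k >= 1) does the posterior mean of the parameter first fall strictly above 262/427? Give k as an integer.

obs 1: x=1 → posterior Beta(7/3, 7/4)
obs 2: x=1 → posterior Beta(10/3, 7/4)
obs 3: x=0 → posterior Beta(10/3, 11/4)
obs 4: x=1 → posterior Beta(13/3, 11/4)

k = 2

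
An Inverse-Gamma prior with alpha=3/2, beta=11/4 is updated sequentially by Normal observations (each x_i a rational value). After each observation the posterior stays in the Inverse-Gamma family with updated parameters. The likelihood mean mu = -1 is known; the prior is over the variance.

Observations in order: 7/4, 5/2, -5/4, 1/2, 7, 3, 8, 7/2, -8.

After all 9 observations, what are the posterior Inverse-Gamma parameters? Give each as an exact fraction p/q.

alpha=6, beta=2063/16

obs 1: x=7/4 → posterior Inverse-Gamma(2, 209/32)
obs 2: x=5/2 → posterior Inverse-Gamma(5/2, 405/32)
obs 3: x=-5/4 → posterior Inverse-Gamma(3, 203/16)
obs 4: x=1/2 → posterior Inverse-Gamma(7/2, 221/16)
obs 5: x=7 → posterior Inverse-Gamma(4, 733/16)
obs 6: x=3 → posterior Inverse-Gamma(9/2, 861/16)
obs 7: x=8 → posterior Inverse-Gamma(5, 1509/16)
obs 8: x=7/2 → posterior Inverse-Gamma(11/2, 1671/16)
obs 9: x=-8 → posterior Inverse-Gamma(6, 2063/16)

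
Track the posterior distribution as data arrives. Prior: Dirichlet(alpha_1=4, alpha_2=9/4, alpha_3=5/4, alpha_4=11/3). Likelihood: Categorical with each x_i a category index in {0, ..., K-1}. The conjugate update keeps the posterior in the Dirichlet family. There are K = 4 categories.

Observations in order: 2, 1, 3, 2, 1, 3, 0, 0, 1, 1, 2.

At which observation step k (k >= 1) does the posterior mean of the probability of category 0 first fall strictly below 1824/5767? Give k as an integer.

obs 1: x=2 → posterior Dirichlet(4, 9/4, 9/4, 11/3)
obs 2: x=1 → posterior Dirichlet(4, 13/4, 9/4, 11/3)
obs 3: x=3 → posterior Dirichlet(4, 13/4, 9/4, 14/3)
obs 4: x=2 → posterior Dirichlet(4, 13/4, 13/4, 14/3)
obs 5: x=1 → posterior Dirichlet(4, 17/4, 13/4, 14/3)
obs 6: x=3 → posterior Dirichlet(4, 17/4, 13/4, 17/3)
obs 7: x=0 → posterior Dirichlet(5, 17/4, 13/4, 17/3)
obs 8: x=0 → posterior Dirichlet(6, 17/4, 13/4, 17/3)
obs 9: x=1 → posterior Dirichlet(6, 21/4, 13/4, 17/3)
obs 10: x=1 → posterior Dirichlet(6, 25/4, 13/4, 17/3)
obs 11: x=2 → posterior Dirichlet(6, 25/4, 17/4, 17/3)

k = 2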